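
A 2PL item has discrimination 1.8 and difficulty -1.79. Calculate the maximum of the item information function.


For 2PL, max info at theta = b = -1.79
I_max = a^2 / 4 = 1.8^2 / 4
= 3.24 / 4
I_max = 0.81

0.81


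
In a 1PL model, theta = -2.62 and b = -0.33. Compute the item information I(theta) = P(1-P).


P = 1/(1+exp(-(-2.62--0.33))) = 0.092
I = P*(1-P) = 0.092 * 0.908
I = 0.0835

0.0835


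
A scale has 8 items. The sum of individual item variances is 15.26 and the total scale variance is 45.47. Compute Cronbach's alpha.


alpha = (k/(k-1)) * (1 - sum(si^2)/s_total^2)
= (8/7) * (1 - 15.26/45.47)
alpha = 0.7593

0.7593


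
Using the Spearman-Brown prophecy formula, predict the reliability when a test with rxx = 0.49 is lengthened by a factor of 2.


r_new = (n * rxx) / (1 + (n-1) * rxx)
r_new = (2 * 0.49) / (1 + 1 * 0.49)
r_new = 0.98 / 1.49
r_new = 0.6577

0.6577


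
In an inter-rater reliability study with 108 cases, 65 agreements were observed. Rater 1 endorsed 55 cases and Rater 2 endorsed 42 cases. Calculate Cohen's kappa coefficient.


P_o = 65/108 = 0.601852
P_e = (55*42 + 53*66) / 11664 = 0.497942
kappa = (P_o - P_e) / (1 - P_e)
kappa = (0.601852 - 0.497942) / (1 - 0.497942)
kappa = 0.207

0.207


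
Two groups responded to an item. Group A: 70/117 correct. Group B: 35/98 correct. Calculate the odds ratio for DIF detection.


Odds_A = 70/47 = 1.4894
Odds_B = 35/63 = 0.5556
OR = Odds_A / Odds_B = 1.4894 / 0.5556
Exactly, OR = (70 * 63) / (47 * 35) = 4410 / 1645
OR = 2.6809

2.6809


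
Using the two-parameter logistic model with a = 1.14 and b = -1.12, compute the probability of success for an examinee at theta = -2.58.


a*(theta - b) = 1.14 * (-2.58 - -1.12) = -1.6644
exp(--1.6644) = 5.2825
P = 1 / (1 + 5.2825)
P = 0.1592

0.1592


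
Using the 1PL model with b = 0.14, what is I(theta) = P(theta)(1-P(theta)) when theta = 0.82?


P = 1/(1+exp(-(0.82-0.14))) = 0.6637
I = P*(1-P) = 0.6637 * 0.3363
I = 0.2232

0.2232


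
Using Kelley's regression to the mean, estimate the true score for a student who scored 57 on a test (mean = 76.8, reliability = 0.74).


T_est = rxx * X + (1 - rxx) * mean
T_est = 0.74 * 57 + 0.26 * 76.8
T_est = 42.18 + 19.968
T_est = 62.148

62.148


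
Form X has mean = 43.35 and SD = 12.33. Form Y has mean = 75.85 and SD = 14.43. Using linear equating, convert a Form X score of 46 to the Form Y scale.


slope = SD_Y / SD_X = 14.43 / 12.33 ~ 1.1703
intercept = mean_Y - slope * mean_X = 75.85 - (14.43 / 12.33) * 43.35 ~ 25.1168
Y = slope * X + intercept. To avoid rounding drift from the rounded slope/intercept, evaluate the equivalent form Y = mean_Y + SD_Y * (X - mean_X) / SD_X at full precision:
Y = 75.85 + 14.43 * (46 - 43.35) / 12.33
Y = 75.85 + 14.43 * 2.65 / 12.33
Y = 75.85 + 38.2395 / 12.33
Y = 75.85 + 3.1013
Y = 78.9513

78.9513


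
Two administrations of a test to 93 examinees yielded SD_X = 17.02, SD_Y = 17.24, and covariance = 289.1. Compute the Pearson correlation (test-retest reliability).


r = cov(X,Y) / (SD_X * SD_Y)
r = 289.1 / (17.02 * 17.24)
r = 289.1 / 293.4248
r = 0.9853

0.9853


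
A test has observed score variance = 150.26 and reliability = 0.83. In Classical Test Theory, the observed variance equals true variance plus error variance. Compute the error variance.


var_true = rxx * var_obs = 0.83 * 150.26 = 124.7158
var_error = var_obs - var_true
var_error = 150.26 - 124.7158
var_error = 25.5442

25.5442


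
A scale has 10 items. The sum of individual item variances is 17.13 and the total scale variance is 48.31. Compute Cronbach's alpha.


alpha = (k/(k-1)) * (1 - sum(si^2)/s_total^2)
= (10/9) * (1 - 17.13/48.31)
alpha = 0.7171

0.7171


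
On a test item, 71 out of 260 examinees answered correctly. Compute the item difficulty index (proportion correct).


Item difficulty p = number correct / total examinees
p = 71 / 260
p = 0.2731

0.2731


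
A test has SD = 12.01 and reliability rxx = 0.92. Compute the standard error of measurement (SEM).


SEM = SD * sqrt(1 - rxx)
SEM = 12.01 * sqrt(1 - 0.92)
SEM = 12.01 * sqrt(0.08) = 12.01 * 0.282843
SEM = 3.3969

3.3969


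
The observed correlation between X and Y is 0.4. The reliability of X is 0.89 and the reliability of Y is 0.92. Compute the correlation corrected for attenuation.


r_corrected = rxy / sqrt(rxx * ryy)
= 0.4 / sqrt(0.89 * 0.92)
= 0.4 / sqrt(0.8188)
= 0.4 / 0.904876
r_corrected = 0.442

0.442


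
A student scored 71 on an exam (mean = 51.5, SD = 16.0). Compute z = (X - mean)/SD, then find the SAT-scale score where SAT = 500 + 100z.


z = (X - mean) / SD = (71 - 51.5) / 16.0
z = 19.5 / 16.0
z = 1.2188
SAT-scale = SAT = 500 + 100z
Carry z at full precision (z = 19.5 / 16.0) into the conversion:
SAT-scale = 500 + 100 * (19.5 / 16.0) = 500 + 1950 / 16.0
SAT-scale = 500 + 121.875
SAT-scale = 621.875

621.875


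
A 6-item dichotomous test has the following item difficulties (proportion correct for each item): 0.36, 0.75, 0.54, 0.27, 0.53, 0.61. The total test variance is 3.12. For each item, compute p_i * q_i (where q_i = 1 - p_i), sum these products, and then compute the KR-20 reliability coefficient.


For each item, compute p_i * q_i:
  Item 1: 0.36 * 0.64 = 0.2304
  Item 2: 0.75 * 0.25 = 0.1875
  Item 3: 0.54 * 0.46 = 0.2484
  Item 4: 0.27 * 0.73 = 0.1971
  Item 5: 0.53 * 0.47 = 0.2491
  Item 6: 0.61 * 0.39 = 0.2379
Sum(p_i * q_i) = 0.2304 + 0.1875 + 0.2484 + 0.1971 + 0.2491 + 0.2379 = 1.3504
KR-20 = (k/(k-1)) * (1 - Sum(p_i*q_i) / Var_total)
= (6/5) * (1 - 1.3504/3.12)
= 1.2 * 0.5672
KR-20 = 0.6806

0.6806


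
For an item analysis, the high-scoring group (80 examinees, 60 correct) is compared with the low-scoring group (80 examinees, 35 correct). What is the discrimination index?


p_upper = 60/80 = 0.75
p_lower = 35/80 = 0.4375
D = 0.75 - 0.4375 = 0.3125

0.3125


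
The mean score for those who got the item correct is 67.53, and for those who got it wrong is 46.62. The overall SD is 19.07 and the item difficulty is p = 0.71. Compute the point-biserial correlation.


q = 1 - p = 0.29
rpb = ((M1 - M0) / SD) * sqrt(p * q)
rpb = ((67.53 - 46.62) / 19.07) * sqrt(0.71 * 0.29)
rpb = 0.4975

0.4975


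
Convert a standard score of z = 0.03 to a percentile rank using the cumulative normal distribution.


CDF(z) = 0.5 * (1 + erf(z/sqrt(2)))
erf(0.0212) = 0.0239
CDF = 0.512
Percentile rank = 0.512 * 100 = 51.2

51.2


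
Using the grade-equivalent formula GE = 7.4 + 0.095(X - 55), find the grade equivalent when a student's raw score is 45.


raw - median = 45 - 55 = -10
slope * diff = 0.095 * -10 = -0.95
GE = 7.4 + -0.95
GE = 6.45

6.45


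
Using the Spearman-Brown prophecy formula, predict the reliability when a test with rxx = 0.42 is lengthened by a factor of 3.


r_new = (n * rxx) / (1 + (n-1) * rxx)
r_new = (3 * 0.42) / (1 + 2 * 0.42)
r_new = 1.26 / 1.84
r_new = 0.6848

0.6848


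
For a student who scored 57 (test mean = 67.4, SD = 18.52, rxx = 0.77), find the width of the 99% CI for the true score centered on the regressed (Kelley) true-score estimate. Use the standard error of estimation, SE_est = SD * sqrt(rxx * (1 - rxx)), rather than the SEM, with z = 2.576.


True score estimate = 0.77*57 + 0.23*67.4 = 59.392
SE_est = SD * sqrt(rxx * (1 - rxx)) = 18.52 * sqrt(0.77 * 0.23) = 18.52 * sqrt(0.1771) = 7.793818
CI = T_est +/- z * SE_est, so width = 2 * z * SE_est = 2 * 2.576 * 7.793818
Width = 40.1538

40.1538


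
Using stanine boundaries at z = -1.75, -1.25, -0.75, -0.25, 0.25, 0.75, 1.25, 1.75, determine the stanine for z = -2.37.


Stanine boundaries: [-1.75, -1.25, -0.75, -0.25, 0.25, 0.75, 1.25, 1.75]
z = -2.37
Check each boundary:
  z < -1.75
  z < -1.25
  z < -0.75
  z < -0.25
  z < 0.25
  z < 0.75
  z < 1.25
  z < 1.75
Highest qualifying boundary gives stanine = 1

1


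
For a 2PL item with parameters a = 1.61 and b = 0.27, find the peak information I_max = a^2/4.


For 2PL, max info at theta = b = 0.27
I_max = a^2 / 4 = 1.61^2 / 4
= 2.5921 / 4
I_max = 0.648

0.648


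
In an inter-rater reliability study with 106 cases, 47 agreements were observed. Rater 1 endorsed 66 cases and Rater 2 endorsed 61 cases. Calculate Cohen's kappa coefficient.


P_o = 47/106 = 0.443396
P_e = (66*61 + 40*45) / 11236 = 0.518512
kappa = (P_o - P_e) / (1 - P_e)
kappa = (0.443396 - 0.518512) / (1 - 0.518512)
kappa = -0.156

-0.156


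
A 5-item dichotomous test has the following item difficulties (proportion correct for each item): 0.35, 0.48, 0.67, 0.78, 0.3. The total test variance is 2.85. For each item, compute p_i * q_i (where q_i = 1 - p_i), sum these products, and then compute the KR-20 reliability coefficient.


For each item, compute p_i * q_i:
  Item 1: 0.35 * 0.65 = 0.2275
  Item 2: 0.48 * 0.52 = 0.2496
  Item 3: 0.67 * 0.33 = 0.2211
  Item 4: 0.78 * 0.22 = 0.1716
  Item 5: 0.3 * 0.7 = 0.21
Sum(p_i * q_i) = 0.2275 + 0.2496 + 0.2211 + 0.1716 + 0.21 = 1.0798
KR-20 = (k/(k-1)) * (1 - Sum(p_i*q_i) / Var_total)
= (5/4) * (1 - 1.0798/2.85)
= 1.25 * 0.6211
KR-20 = 0.7764

0.7764


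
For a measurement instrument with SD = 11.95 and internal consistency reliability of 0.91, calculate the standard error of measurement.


SEM = SD * sqrt(1 - rxx)
SEM = 11.95 * sqrt(1 - 0.91)
SEM = 11.95 * sqrt(0.09) = 11.95 * 0.3
SEM = 3.585

3.585


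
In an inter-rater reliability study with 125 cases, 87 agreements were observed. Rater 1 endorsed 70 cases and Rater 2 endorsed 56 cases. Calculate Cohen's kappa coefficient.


P_o = 87/125 = 0.696
P_e = (70*56 + 55*69) / 15625 = 0.49376
kappa = (P_o - P_e) / (1 - P_e)
kappa = (0.696 - 0.49376) / (1 - 0.49376)
kappa = 0.3995

0.3995


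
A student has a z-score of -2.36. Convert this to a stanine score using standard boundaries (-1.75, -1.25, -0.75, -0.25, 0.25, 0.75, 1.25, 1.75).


Stanine boundaries: [-1.75, -1.25, -0.75, -0.25, 0.25, 0.75, 1.25, 1.75]
z = -2.36
Check each boundary:
  z < -1.75
  z < -1.25
  z < -0.75
  z < -0.25
  z < 0.25
  z < 0.75
  z < 1.25
  z < 1.75
Highest qualifying boundary gives stanine = 1

1


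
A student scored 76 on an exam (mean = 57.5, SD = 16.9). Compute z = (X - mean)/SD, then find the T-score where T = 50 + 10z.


z = (X - mean) / SD = (76 - 57.5) / 16.9
z = 18.5 / 16.9
z = 1.0947
T-score = T = 50 + 10z
Carry z at full precision (z = 18.5 / 16.9) into the conversion:
T-score = 50 + 10 * (18.5 / 16.9) = 50 + 185 / 16.9
T-score = 50 + 10.9467
T-score = 60.9467

60.9467


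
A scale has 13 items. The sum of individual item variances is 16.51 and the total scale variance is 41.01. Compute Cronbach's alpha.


alpha = (k/(k-1)) * (1 - sum(si^2)/s_total^2)
= (13/12) * (1 - 16.51/41.01)
alpha = 0.6472

0.6472


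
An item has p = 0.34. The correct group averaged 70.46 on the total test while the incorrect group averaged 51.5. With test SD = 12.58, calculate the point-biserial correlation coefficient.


q = 1 - p = 0.66
rpb = ((M1 - M0) / SD) * sqrt(p * q)
rpb = ((70.46 - 51.5) / 12.58) * sqrt(0.34 * 0.66)
rpb = 0.714

0.714


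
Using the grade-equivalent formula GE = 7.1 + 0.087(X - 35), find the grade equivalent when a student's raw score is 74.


raw - median = 74 - 35 = 39
slope * diff = 0.087 * 39 = 3.393
GE = 7.1 + 3.393
GE = 10.493

10.493


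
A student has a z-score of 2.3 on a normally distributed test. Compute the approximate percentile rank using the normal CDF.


CDF(z) = 0.5 * (1 + erf(z/sqrt(2)))
erf(1.6263) = 0.9786
CDF = 0.9893
Percentile rank = 0.9893 * 100 = 98.93

98.93


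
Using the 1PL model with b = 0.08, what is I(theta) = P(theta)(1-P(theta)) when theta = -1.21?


P = 1/(1+exp(-(-1.21-0.08))) = 0.2159
I = P*(1-P) = 0.2159 * 0.7841
I = 0.1693

0.1693


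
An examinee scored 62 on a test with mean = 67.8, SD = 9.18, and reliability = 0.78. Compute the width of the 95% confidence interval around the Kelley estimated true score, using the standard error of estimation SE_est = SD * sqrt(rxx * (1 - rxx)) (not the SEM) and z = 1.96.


True score estimate = 0.78*62 + 0.22*67.8 = 63.276
SE_est = SD * sqrt(rxx * (1 - rxx)) = 9.18 * sqrt(0.78 * 0.22) = 9.18 * sqrt(0.1716) = 3.802781
CI = T_est +/- z * SE_est, so width = 2 * z * SE_est = 2 * 1.96 * 3.802781
Width = 14.9069

14.9069


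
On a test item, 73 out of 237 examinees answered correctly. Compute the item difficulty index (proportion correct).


Item difficulty p = number correct / total examinees
p = 73 / 237
p = 0.308

0.308


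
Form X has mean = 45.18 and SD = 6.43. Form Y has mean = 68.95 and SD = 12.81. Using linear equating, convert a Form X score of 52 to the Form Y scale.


slope = SD_Y / SD_X = 12.81 / 6.43 ~ 1.9922
intercept = mean_Y - slope * mean_X = 68.95 - (12.81 / 6.43) * 45.18 ~ -21.0587
Y = slope * X + intercept. To avoid rounding drift from the rounded slope/intercept, evaluate the equivalent form Y = mean_Y + SD_Y * (X - mean_X) / SD_X at full precision:
Y = 68.95 + 12.81 * (52 - 45.18) / 6.43
Y = 68.95 + 12.81 * 6.82 / 6.43
Y = 68.95 + 87.3642 / 6.43
Y = 68.95 + 13.587
Y = 82.537

82.537


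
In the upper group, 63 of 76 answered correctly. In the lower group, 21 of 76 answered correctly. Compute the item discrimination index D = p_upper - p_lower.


p_upper = 63/76 = 0.8289
p_lower = 21/76 = 0.2763
D = 0.8289 - 0.2763 = 0.5526

0.5526


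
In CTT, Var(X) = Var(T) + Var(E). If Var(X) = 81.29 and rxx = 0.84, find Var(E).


var_true = rxx * var_obs = 0.84 * 81.29 = 68.2836
var_error = var_obs - var_true
var_error = 81.29 - 68.2836
var_error = 13.0064

13.0064


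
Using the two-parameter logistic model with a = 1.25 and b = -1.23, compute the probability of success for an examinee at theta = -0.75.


a*(theta - b) = 1.25 * (-0.75 - -1.23) = 0.6
exp(-0.6) = 0.5488
P = 1 / (1 + 0.5488)
P = 0.6457

0.6457


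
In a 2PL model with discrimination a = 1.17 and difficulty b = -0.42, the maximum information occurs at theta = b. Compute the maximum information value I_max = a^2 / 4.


For 2PL, max info at theta = b = -0.42
I_max = a^2 / 4 = 1.17^2 / 4
= 1.3689 / 4
I_max = 0.3422

0.3422


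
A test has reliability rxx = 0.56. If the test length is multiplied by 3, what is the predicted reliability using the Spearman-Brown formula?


r_new = (n * rxx) / (1 + (n-1) * rxx)
r_new = (3 * 0.56) / (1 + 2 * 0.56)
r_new = 1.68 / 2.12
r_new = 0.7925

0.7925


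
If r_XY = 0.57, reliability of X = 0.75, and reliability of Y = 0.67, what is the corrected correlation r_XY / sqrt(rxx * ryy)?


r_corrected = rxy / sqrt(rxx * ryy)
= 0.57 / sqrt(0.75 * 0.67)
= 0.57 / sqrt(0.5025)
= 0.57 / 0.708872
r_corrected = 0.8041

0.8041


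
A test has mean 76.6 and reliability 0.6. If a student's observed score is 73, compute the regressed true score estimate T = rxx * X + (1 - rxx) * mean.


T_est = rxx * X + (1 - rxx) * mean
T_est = 0.6 * 73 + 0.4 * 76.6
T_est = 43.8 + 30.64
T_est = 74.44

74.44


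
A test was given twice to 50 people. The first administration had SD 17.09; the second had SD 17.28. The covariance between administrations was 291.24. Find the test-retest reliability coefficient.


r = cov(X,Y) / (SD_X * SD_Y)
r = 291.24 / (17.09 * 17.28)
r = 291.24 / 295.3152
r = 0.9862

0.9862


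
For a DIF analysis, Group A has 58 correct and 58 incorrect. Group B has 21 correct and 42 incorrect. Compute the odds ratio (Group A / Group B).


Odds_A = 58/58 = 1.0
Odds_B = 21/42 = 0.5
OR = Odds_A / Odds_B = 1.0 / 0.5
Exactly, OR = (58 * 42) / (58 * 21) = 2436 / 1218
OR = 2.0

2.0


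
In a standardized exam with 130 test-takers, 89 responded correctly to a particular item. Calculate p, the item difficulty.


Item difficulty p = number correct / total examinees
p = 89 / 130
p = 0.6846

0.6846


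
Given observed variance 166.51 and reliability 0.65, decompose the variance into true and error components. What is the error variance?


var_true = rxx * var_obs = 0.65 * 166.51 = 108.2315
var_error = var_obs - var_true
var_error = 166.51 - 108.2315
var_error = 58.2785

58.2785


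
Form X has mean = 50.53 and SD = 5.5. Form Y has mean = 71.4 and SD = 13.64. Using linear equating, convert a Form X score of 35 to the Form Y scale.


slope = SD_Y / SD_X = 13.64 / 5.5 ~ 2.48
intercept = mean_Y - slope * mean_X = 71.4 - (13.64 / 5.5) * 50.53 ~ -53.9144
Y = slope * X + intercept. To avoid rounding drift from the rounded slope/intercept, evaluate the equivalent form Y = mean_Y + SD_Y * (X - mean_X) / SD_X at full precision:
Y = 71.4 + 13.64 * (35 - 50.53) / 5.5
Y = 71.4 - 13.64 * 15.53 / 5.5
Y = 71.4 - 211.8292 / 5.5
Y = 71.4 - 38.5144
Y = 32.8856

32.8856


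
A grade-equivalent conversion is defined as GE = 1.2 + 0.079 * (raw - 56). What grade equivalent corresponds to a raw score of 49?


raw - median = 49 - 56 = -7
slope * diff = 0.079 * -7 = -0.553
GE = 1.2 + -0.553
GE = 0.647

0.647


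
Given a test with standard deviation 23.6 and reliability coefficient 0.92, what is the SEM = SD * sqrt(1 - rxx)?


SEM = SD * sqrt(1 - rxx)
SEM = 23.6 * sqrt(1 - 0.92)
SEM = 23.6 * sqrt(0.08) = 23.6 * 0.282843
SEM = 6.6751

6.6751


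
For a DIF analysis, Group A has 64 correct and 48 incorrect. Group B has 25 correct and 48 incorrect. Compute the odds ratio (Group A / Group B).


Odds_A = 64/48 = 1.3333
Odds_B = 25/48 = 0.5208
OR = Odds_A / Odds_B = 1.3333 / 0.5208
Exactly, OR = (64 * 48) / (48 * 25) = 3072 / 1200
OR = 2.56

2.56


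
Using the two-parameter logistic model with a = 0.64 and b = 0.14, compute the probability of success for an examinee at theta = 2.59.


a*(theta - b) = 0.64 * (2.59 - 0.14) = 1.568
exp(-1.568) = 0.2085
P = 1 / (1 + 0.2085)
P = 0.8275

0.8275


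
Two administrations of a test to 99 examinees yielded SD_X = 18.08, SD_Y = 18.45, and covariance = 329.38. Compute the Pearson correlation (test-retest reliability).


r = cov(X,Y) / (SD_X * SD_Y)
r = 329.38 / (18.08 * 18.45)
r = 329.38 / 333.576
r = 0.9874

0.9874


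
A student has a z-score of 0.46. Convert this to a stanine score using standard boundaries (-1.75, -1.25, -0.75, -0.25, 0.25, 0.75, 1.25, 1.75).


Stanine boundaries: [-1.75, -1.25, -0.75, -0.25, 0.25, 0.75, 1.25, 1.75]
z = 0.46
Check each boundary:
  z >= -1.75 -> could be stanine 2
  z >= -1.25 -> could be stanine 3
  z >= -0.75 -> could be stanine 4
  z >= -0.25 -> could be stanine 5
  z >= 0.25 -> could be stanine 6
  z < 0.75
  z < 1.25
  z < 1.75
Highest qualifying boundary gives stanine = 6

6


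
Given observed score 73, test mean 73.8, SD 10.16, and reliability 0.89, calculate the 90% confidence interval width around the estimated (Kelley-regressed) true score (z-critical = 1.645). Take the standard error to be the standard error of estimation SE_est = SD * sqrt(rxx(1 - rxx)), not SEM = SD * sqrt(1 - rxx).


True score estimate = 0.89*73 + 0.11*73.8 = 73.088
SE_est = SD * sqrt(rxx * (1 - rxx)) = 10.16 * sqrt(0.89 * 0.11) = 10.16 * sqrt(0.0979) = 3.17896
CI = T_est +/- z * SE_est, so width = 2 * z * SE_est = 2 * 1.645 * 3.17896
Width = 10.4588

10.4588


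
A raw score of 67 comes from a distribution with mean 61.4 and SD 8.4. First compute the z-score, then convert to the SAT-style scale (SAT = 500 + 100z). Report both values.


z = (X - mean) / SD = (67 - 61.4) / 8.4
z = 5.6 / 8.4
z = 0.6667
SAT-scale = SAT = 500 + 100z
Carry z at full precision (z = 5.6 / 8.4) into the conversion:
SAT-scale = 500 + 100 * (5.6 / 8.4) = 500 + 560 / 8.4
SAT-scale = 500 + 66.6667
SAT-scale = 566.6667

566.6667


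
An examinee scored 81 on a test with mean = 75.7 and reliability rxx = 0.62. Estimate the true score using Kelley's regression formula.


T_est = rxx * X + (1 - rxx) * mean
T_est = 0.62 * 81 + 0.38 * 75.7
T_est = 50.22 + 28.766
T_est = 78.986

78.986


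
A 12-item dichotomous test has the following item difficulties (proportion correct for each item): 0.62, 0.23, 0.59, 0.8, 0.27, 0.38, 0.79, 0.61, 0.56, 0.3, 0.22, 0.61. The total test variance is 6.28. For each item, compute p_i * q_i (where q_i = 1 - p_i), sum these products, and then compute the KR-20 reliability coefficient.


For each item, compute p_i * q_i:
  Item 1: 0.62 * 0.38 = 0.2356
  Item 2: 0.23 * 0.77 = 0.1771
  Item 3: 0.59 * 0.41 = 0.2419
  Item 4: 0.8 * 0.2 = 0.16
  Item 5: 0.27 * 0.73 = 0.1971
  Item 6: 0.38 * 0.62 = 0.2356
  Item 7: 0.79 * 0.21 = 0.1659
  Item 8: 0.61 * 0.39 = 0.2379
  Item 9: 0.56 * 0.44 = 0.2464
  Item 10: 0.3 * 0.7 = 0.21
  Item 11: 0.22 * 0.78 = 0.1716
  Item 12: 0.61 * 0.39 = 0.2379
Sum(p_i * q_i) = 0.2356 + 0.1771 + 0.2419 + 0.16 + 0.1971 + 0.2356 + 0.1659 + 0.2379 + 0.2464 + 0.21 + 0.1716 + 0.2379 = 2.517
KR-20 = (k/(k-1)) * (1 - Sum(p_i*q_i) / Var_total)
= (12/11) * (1 - 2.517/6.28)
= 1.0909 * 0.5992
KR-20 = 0.6537

0.6537


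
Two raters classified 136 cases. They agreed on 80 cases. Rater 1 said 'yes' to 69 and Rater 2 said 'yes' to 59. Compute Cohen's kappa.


P_o = 80/136 = 0.588235
P_e = (69*59 + 67*77) / 18496 = 0.499027
kappa = (P_o - P_e) / (1 - P_e)
kappa = (0.588235 - 0.499027) / (1 - 0.499027)
kappa = 0.1781

0.1781


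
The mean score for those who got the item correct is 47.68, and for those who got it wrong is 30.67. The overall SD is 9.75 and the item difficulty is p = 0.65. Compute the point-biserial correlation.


q = 1 - p = 0.35
rpb = ((M1 - M0) / SD) * sqrt(p * q)
rpb = ((47.68 - 30.67) / 9.75) * sqrt(0.65 * 0.35)
rpb = 0.8321

0.8321


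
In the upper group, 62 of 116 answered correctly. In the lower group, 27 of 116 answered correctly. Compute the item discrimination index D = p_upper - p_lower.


p_upper = 62/116 = 0.5345
p_lower = 27/116 = 0.2328
D = 0.5345 - 0.2328 = 0.3017

0.3017


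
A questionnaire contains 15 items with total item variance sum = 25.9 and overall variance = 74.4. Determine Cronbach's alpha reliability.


alpha = (k/(k-1)) * (1 - sum(si^2)/s_total^2)
= (15/14) * (1 - 25.9/74.4)
alpha = 0.6984

0.6984


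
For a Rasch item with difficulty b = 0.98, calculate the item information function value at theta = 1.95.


P = 1/(1+exp(-(1.95-0.98))) = 0.7251
I = P*(1-P) = 0.7251 * 0.2749
I = 0.1993

0.1993


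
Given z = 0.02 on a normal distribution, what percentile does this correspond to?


CDF(z) = 0.5 * (1 + erf(z/sqrt(2)))
erf(0.0141) = 0.016
CDF = 0.508
Percentile rank = 0.508 * 100 = 50.8

50.8


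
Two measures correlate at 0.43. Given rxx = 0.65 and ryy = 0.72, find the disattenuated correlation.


r_corrected = rxy / sqrt(rxx * ryy)
= 0.43 / sqrt(0.65 * 0.72)
= 0.43 / sqrt(0.468)
= 0.43 / 0.684105
r_corrected = 0.6286

0.6286


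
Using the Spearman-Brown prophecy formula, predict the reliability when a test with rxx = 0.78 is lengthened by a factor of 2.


r_new = (n * rxx) / (1 + (n-1) * rxx)
r_new = (2 * 0.78) / (1 + 1 * 0.78)
r_new = 1.56 / 1.78
r_new = 0.8764

0.8764


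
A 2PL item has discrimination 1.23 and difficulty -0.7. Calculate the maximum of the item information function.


For 2PL, max info at theta = b = -0.7
I_max = a^2 / 4 = 1.23^2 / 4
= 1.5129 / 4
I_max = 0.3782

0.3782


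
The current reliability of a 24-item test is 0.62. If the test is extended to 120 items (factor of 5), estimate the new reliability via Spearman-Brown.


r_new = (n * rxx) / (1 + (n-1) * rxx)
r_new = (5 * 0.62) / (1 + 4 * 0.62)
r_new = 3.1 / 3.48
r_new = 0.8908

0.8908


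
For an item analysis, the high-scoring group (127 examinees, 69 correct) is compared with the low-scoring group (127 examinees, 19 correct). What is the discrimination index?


p_upper = 69/127 = 0.5433
p_lower = 19/127 = 0.1496
D = 0.5433 - 0.1496 = 0.3937

0.3937


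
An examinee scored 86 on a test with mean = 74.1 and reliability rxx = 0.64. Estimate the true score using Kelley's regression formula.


T_est = rxx * X + (1 - rxx) * mean
T_est = 0.64 * 86 + 0.36 * 74.1
T_est = 55.04 + 26.676
T_est = 81.716

81.716


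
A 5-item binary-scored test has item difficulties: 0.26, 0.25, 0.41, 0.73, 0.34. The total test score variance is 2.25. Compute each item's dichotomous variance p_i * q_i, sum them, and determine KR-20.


For each item, compute p_i * q_i:
  Item 1: 0.26 * 0.74 = 0.1924
  Item 2: 0.25 * 0.75 = 0.1875
  Item 3: 0.41 * 0.59 = 0.2419
  Item 4: 0.73 * 0.27 = 0.1971
  Item 5: 0.34 * 0.66 = 0.2244
Sum(p_i * q_i) = 0.1924 + 0.1875 + 0.2419 + 0.1971 + 0.2244 = 1.0433
KR-20 = (k/(k-1)) * (1 - Sum(p_i*q_i) / Var_total)
= (5/4) * (1 - 1.0433/2.25)
= 1.25 * 0.5363
KR-20 = 0.6704

0.6704


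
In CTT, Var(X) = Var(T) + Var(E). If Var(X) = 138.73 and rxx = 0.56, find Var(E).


var_true = rxx * var_obs = 0.56 * 138.73 = 77.6888
var_error = var_obs - var_true
var_error = 138.73 - 77.6888
var_error = 61.0412

61.0412


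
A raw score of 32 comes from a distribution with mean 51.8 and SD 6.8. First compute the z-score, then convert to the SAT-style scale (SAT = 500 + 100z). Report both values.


z = (X - mean) / SD = (32 - 51.8) / 6.8
z = -19.8 / 6.8
z = -2.9118
SAT-scale = SAT = 500 + 100z
Carry z at full precision (z = -19.8 / 6.8) into the conversion:
SAT-scale = 500 + 100 * (-19.8 / 6.8) = 500 + -1980 / 6.8
SAT-scale = 500 + -291.1765
SAT-scale = 208.8235

208.8235


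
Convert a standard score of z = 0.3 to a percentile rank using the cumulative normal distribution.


CDF(z) = 0.5 * (1 + erf(z/sqrt(2)))
erf(0.2121) = 0.2358
CDF = 0.6179
Percentile rank = 0.6179 * 100 = 61.79

61.79


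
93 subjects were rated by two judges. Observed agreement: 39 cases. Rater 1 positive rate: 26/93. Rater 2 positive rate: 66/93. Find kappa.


P_o = 39/93 = 0.419355
P_e = (26*66 + 67*27) / 8649 = 0.407562
kappa = (P_o - P_e) / (1 - P_e)
kappa = (0.419355 - 0.407562) / (1 - 0.407562)
kappa = 0.0199

0.0199


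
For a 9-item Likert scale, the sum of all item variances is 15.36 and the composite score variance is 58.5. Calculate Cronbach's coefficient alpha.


alpha = (k/(k-1)) * (1 - sum(si^2)/s_total^2)
= (9/8) * (1 - 15.36/58.5)
alpha = 0.8296

0.8296


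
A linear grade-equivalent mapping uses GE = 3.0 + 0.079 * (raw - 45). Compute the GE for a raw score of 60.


raw - median = 60 - 45 = 15
slope * diff = 0.079 * 15 = 1.185
GE = 3.0 + 1.185
GE = 4.185

4.185


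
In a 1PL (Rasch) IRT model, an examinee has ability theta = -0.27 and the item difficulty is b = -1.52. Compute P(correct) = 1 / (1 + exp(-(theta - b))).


theta - b = -0.27 - -1.52 = 1.25
exp(-(theta - b)) = exp(-1.25) = 0.2865
P = 1 / (1 + 0.2865)
P = 0.7773

0.7773


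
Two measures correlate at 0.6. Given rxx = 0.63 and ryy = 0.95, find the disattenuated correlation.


r_corrected = rxy / sqrt(rxx * ryy)
= 0.6 / sqrt(0.63 * 0.95)
= 0.6 / sqrt(0.5985)
= 0.6 / 0.773628
r_corrected = 0.7756

0.7756


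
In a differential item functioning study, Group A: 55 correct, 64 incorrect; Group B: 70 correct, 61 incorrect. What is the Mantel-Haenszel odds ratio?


Odds_A = 55/64 = 0.8594
Odds_B = 70/61 = 1.1475
OR = Odds_A / Odds_B = 0.8594 / 1.1475
Exactly, OR = (55 * 61) / (64 * 70) = 3355 / 4480
OR = 0.7489

0.7489


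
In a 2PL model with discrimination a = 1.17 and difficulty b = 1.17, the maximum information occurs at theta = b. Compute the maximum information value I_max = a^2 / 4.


For 2PL, max info at theta = b = 1.17
I_max = a^2 / 4 = 1.17^2 / 4
= 1.3689 / 4
I_max = 0.3422

0.3422


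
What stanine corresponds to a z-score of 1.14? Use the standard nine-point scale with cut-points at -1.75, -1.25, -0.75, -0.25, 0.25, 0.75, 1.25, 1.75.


Stanine boundaries: [-1.75, -1.25, -0.75, -0.25, 0.25, 0.75, 1.25, 1.75]
z = 1.14
Check each boundary:
  z >= -1.75 -> could be stanine 2
  z >= -1.25 -> could be stanine 3
  z >= -0.75 -> could be stanine 4
  z >= -0.25 -> could be stanine 5
  z >= 0.25 -> could be stanine 6
  z >= 0.75 -> could be stanine 7
  z < 1.25
  z < 1.75
Highest qualifying boundary gives stanine = 7

7


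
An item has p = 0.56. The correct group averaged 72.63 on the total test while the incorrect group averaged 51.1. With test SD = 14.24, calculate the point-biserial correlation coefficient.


q = 1 - p = 0.44
rpb = ((M1 - M0) / SD) * sqrt(p * q)
rpb = ((72.63 - 51.1) / 14.24) * sqrt(0.56 * 0.44)
rpb = 0.7505

0.7505


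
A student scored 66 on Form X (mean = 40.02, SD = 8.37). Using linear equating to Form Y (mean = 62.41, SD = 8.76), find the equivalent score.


slope = SD_Y / SD_X = 8.76 / 8.37 ~ 1.0466
intercept = mean_Y - slope * mean_X = 62.41 - (8.76 / 8.37) * 40.02 ~ 20.5253
Y = slope * X + intercept. To avoid rounding drift from the rounded slope/intercept, evaluate the equivalent form Y = mean_Y + SD_Y * (X - mean_X) / SD_X at full precision:
Y = 62.41 + 8.76 * (66 - 40.02) / 8.37
Y = 62.41 + 8.76 * 25.98 / 8.37
Y = 62.41 + 227.5848 / 8.37
Y = 62.41 + 27.1905
Y = 89.6005

89.6005


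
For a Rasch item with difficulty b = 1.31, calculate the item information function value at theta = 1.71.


P = 1/(1+exp(-(1.71-1.31))) = 0.5987
I = P*(1-P) = 0.5987 * 0.4013
I = 0.2403

0.2403


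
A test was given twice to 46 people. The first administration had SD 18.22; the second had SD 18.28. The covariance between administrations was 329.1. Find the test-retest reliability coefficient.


r = cov(X,Y) / (SD_X * SD_Y)
r = 329.1 / (18.22 * 18.28)
r = 329.1 / 333.0616
r = 0.9881

0.9881


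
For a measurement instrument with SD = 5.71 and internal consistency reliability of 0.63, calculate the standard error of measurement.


SEM = SD * sqrt(1 - rxx)
SEM = 5.71 * sqrt(1 - 0.63)
SEM = 5.71 * sqrt(0.37) = 5.71 * 0.608276
SEM = 3.4733

3.4733


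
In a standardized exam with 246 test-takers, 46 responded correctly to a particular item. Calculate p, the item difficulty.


Item difficulty p = number correct / total examinees
p = 46 / 246
p = 0.187

0.187


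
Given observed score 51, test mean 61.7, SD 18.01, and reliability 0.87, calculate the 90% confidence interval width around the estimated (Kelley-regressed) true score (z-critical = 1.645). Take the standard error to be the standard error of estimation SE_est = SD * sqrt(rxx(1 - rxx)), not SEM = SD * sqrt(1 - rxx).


True score estimate = 0.87*51 + 0.13*61.7 = 52.391
SE_est = SD * sqrt(rxx * (1 - rxx)) = 18.01 * sqrt(0.87 * 0.13) = 18.01 * sqrt(0.1131) = 6.056825
CI = T_est +/- z * SE_est, so width = 2 * z * SE_est = 2 * 1.645 * 6.056825
Width = 19.927

19.927


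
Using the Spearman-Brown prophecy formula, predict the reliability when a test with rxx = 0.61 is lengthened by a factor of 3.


r_new = (n * rxx) / (1 + (n-1) * rxx)
r_new = (3 * 0.61) / (1 + 2 * 0.61)
r_new = 1.83 / 2.22
r_new = 0.8243

0.8243


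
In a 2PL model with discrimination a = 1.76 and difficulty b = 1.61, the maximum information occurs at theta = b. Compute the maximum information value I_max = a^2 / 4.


For 2PL, max info at theta = b = 1.61
I_max = a^2 / 4 = 1.76^2 / 4
= 3.0976 / 4
I_max = 0.7744

0.7744


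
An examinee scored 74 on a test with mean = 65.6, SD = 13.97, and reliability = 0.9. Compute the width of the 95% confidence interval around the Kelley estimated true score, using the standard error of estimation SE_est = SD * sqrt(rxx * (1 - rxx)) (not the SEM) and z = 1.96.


True score estimate = 0.9*74 + 0.1*65.6 = 73.16
SE_est = SD * sqrt(rxx * (1 - rxx)) = 13.97 * sqrt(0.9 * 0.1) = 13.97 * sqrt(0.09) = 4.191
CI = T_est +/- z * SE_est, so width = 2 * z * SE_est = 2 * 1.96 * 4.191
Width = 16.4287

16.4287


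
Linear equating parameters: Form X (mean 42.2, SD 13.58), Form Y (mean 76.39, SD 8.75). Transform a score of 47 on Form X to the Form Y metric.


slope = SD_Y / SD_X = 8.75 / 13.58 ~ 0.6443
intercept = mean_Y - slope * mean_X = 76.39 - (8.75 / 13.58) * 42.2 ~ 49.1993
Y = slope * X + intercept. To avoid rounding drift from the rounded slope/intercept, evaluate the equivalent form Y = mean_Y + SD_Y * (X - mean_X) / SD_X at full precision:
Y = 76.39 + 8.75 * (47 - 42.2) / 13.58
Y = 76.39 + 8.75 * 4.8 / 13.58
Y = 76.39 + 42.0 / 13.58
Y = 76.39 + 3.0928
Y = 79.4828

79.4828


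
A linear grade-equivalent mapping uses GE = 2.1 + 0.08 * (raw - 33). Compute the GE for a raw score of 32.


raw - median = 32 - 33 = -1
slope * diff = 0.08 * -1 = -0.08
GE = 2.1 + -0.08
GE = 2.02

2.02


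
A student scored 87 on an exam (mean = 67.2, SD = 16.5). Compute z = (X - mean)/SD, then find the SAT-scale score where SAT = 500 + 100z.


z = (X - mean) / SD = (87 - 67.2) / 16.5
z = 19.8 / 16.5
z = 1.2
SAT-scale = SAT = 500 + 100z
Carry z at full precision (z = 19.8 / 16.5) into the conversion:
SAT-scale = 500 + 100 * (19.8 / 16.5) = 500 + 1980 / 16.5
SAT-scale = 500 + 120.0
SAT-scale = 620.0

620.0


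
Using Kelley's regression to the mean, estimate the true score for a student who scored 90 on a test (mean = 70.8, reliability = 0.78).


T_est = rxx * X + (1 - rxx) * mean
T_est = 0.78 * 90 + 0.22 * 70.8
T_est = 70.2 + 15.576
T_est = 85.776

85.776


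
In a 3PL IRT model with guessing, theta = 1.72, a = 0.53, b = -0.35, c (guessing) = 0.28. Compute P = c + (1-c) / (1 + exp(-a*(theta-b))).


logit = 0.53*(1.72 - -0.35) = 1.0971
P* = 1/(1 + exp(-1.0971)) = 0.7497
P = 0.28 + (1 - 0.28) * 0.7497
P = 0.8198

0.8198


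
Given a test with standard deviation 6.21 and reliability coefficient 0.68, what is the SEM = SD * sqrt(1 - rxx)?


SEM = SD * sqrt(1 - rxx)
SEM = 6.21 * sqrt(1 - 0.68)
SEM = 6.21 * sqrt(0.32) = 6.21 * 0.565685
SEM = 3.5129

3.5129


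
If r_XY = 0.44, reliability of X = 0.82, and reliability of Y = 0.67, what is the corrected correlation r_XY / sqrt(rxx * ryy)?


r_corrected = rxy / sqrt(rxx * ryy)
= 0.44 / sqrt(0.82 * 0.67)
= 0.44 / sqrt(0.5494)
= 0.44 / 0.741215
r_corrected = 0.5936

0.5936


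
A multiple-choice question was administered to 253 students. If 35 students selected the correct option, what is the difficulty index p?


Item difficulty p = number correct / total examinees
p = 35 / 253
p = 0.1383

0.1383


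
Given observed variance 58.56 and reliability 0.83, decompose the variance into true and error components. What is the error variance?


var_true = rxx * var_obs = 0.83 * 58.56 = 48.6048
var_error = var_obs - var_true
var_error = 58.56 - 48.6048
var_error = 9.9552

9.9552


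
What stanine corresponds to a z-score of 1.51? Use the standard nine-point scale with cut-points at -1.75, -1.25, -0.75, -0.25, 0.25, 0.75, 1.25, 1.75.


Stanine boundaries: [-1.75, -1.25, -0.75, -0.25, 0.25, 0.75, 1.25, 1.75]
z = 1.51
Check each boundary:
  z >= -1.75 -> could be stanine 2
  z >= -1.25 -> could be stanine 3
  z >= -0.75 -> could be stanine 4
  z >= -0.25 -> could be stanine 5
  z >= 0.25 -> could be stanine 6
  z >= 0.75 -> could be stanine 7
  z >= 1.25 -> could be stanine 8
  z < 1.75
Highest qualifying boundary gives stanine = 8

8


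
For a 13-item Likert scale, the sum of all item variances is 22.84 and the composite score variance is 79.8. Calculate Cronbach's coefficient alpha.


alpha = (k/(k-1)) * (1 - sum(si^2)/s_total^2)
= (13/12) * (1 - 22.84/79.8)
alpha = 0.7733

0.7733


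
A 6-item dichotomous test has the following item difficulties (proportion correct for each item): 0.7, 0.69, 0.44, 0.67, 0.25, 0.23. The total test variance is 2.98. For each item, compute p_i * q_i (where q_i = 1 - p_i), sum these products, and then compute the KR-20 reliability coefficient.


For each item, compute p_i * q_i:
  Item 1: 0.7 * 0.3 = 0.21
  Item 2: 0.69 * 0.31 = 0.2139
  Item 3: 0.44 * 0.56 = 0.2464
  Item 4: 0.67 * 0.33 = 0.2211
  Item 5: 0.25 * 0.75 = 0.1875
  Item 6: 0.23 * 0.77 = 0.1771
Sum(p_i * q_i) = 0.21 + 0.2139 + 0.2464 + 0.2211 + 0.1875 + 0.1771 = 1.256
KR-20 = (k/(k-1)) * (1 - Sum(p_i*q_i) / Var_total)
= (6/5) * (1 - 1.256/2.98)
= 1.2 * 0.5785
KR-20 = 0.6942

0.6942


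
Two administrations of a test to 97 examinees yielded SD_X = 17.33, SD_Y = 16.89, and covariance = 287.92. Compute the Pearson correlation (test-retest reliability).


r = cov(X,Y) / (SD_X * SD_Y)
r = 287.92 / (17.33 * 16.89)
r = 287.92 / 292.7037
r = 0.9837

0.9837


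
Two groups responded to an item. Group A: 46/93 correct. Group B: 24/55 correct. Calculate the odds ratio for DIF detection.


Odds_A = 46/47 = 0.9787
Odds_B = 24/31 = 0.7742
OR = Odds_A / Odds_B = 0.9787 / 0.7742
Exactly, OR = (46 * 31) / (47 * 24) = 1426 / 1128
OR = 1.2642

1.2642


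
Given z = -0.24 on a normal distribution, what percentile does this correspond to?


CDF(z) = 0.5 * (1 + erf(z/sqrt(2)))
erf(-0.1697) = -0.1897
CDF = 0.4052
Percentile rank = 0.4052 * 100 = 40.52

40.52


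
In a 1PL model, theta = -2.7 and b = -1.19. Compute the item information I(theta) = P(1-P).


P = 1/(1+exp(-(-2.7--1.19))) = 0.1809
I = P*(1-P) = 0.1809 * 0.8191
I = 0.1482

0.1482


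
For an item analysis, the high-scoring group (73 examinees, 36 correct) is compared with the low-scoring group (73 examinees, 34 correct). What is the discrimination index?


p_upper = 36/73 = 0.4932
p_lower = 34/73 = 0.4658
D = 0.4932 - 0.4658 = 0.0274

0.0274


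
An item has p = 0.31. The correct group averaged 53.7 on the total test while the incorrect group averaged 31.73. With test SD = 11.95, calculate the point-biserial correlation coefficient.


q = 1 - p = 0.69
rpb = ((M1 - M0) / SD) * sqrt(p * q)
rpb = ((53.7 - 31.73) / 11.95) * sqrt(0.31 * 0.69)
rpb = 0.8503

0.8503


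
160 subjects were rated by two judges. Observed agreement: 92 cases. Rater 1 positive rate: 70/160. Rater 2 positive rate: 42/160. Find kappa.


P_o = 92/160 = 0.575
P_e = (70*42 + 90*118) / 25600 = 0.529687
kappa = (P_o - P_e) / (1 - P_e)
kappa = (0.575 - 0.529687) / (1 - 0.529687)
kappa = 0.0963

0.0963


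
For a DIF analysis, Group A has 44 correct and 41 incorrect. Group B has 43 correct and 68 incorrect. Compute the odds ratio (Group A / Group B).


Odds_A = 44/41 = 1.0732
Odds_B = 43/68 = 0.6324
OR = Odds_A / Odds_B = 1.0732 / 0.6324
Exactly, OR = (44 * 68) / (41 * 43) = 2992 / 1763
OR = 1.6971

1.6971


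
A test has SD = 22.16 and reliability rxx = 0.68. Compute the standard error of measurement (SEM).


SEM = SD * sqrt(1 - rxx)
SEM = 22.16 * sqrt(1 - 0.68)
SEM = 22.16 * sqrt(0.32) = 22.16 * 0.565685
SEM = 12.5356

12.5356


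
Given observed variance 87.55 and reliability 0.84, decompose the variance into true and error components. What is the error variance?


var_true = rxx * var_obs = 0.84 * 87.55 = 73.542
var_error = var_obs - var_true
var_error = 87.55 - 73.542
var_error = 14.008

14.008


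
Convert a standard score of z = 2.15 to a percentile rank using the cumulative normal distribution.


CDF(z) = 0.5 * (1 + erf(z/sqrt(2)))
erf(1.5203) = 0.9684
CDF = 0.9842
Percentile rank = 0.9842 * 100 = 98.42

98.42


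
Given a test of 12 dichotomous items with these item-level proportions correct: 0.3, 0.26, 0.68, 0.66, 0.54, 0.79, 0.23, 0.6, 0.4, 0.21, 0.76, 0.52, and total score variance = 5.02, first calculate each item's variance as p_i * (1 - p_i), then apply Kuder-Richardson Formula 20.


For each item, compute p_i * q_i:
  Item 1: 0.3 * 0.7 = 0.21
  Item 2: 0.26 * 0.74 = 0.1924
  Item 3: 0.68 * 0.32 = 0.2176
  Item 4: 0.66 * 0.34 = 0.2244
  Item 5: 0.54 * 0.46 = 0.2484
  Item 6: 0.79 * 0.21 = 0.1659
  Item 7: 0.23 * 0.77 = 0.1771
  Item 8: 0.6 * 0.4 = 0.24
  Item 9: 0.4 * 0.6 = 0.24
  Item 10: 0.21 * 0.79 = 0.1659
  Item 11: 0.76 * 0.24 = 0.1824
  Item 12: 0.52 * 0.48 = 0.2496
Sum(p_i * q_i) = 0.21 + 0.1924 + 0.2176 + 0.2244 + 0.2484 + 0.1659 + 0.1771 + 0.24 + 0.24 + 0.1659 + 0.1824 + 0.2496 = 2.5137
KR-20 = (k/(k-1)) * (1 - Sum(p_i*q_i) / Var_total)
= (12/11) * (1 - 2.5137/5.02)
= 1.0909 * 0.4993
KR-20 = 0.5447

0.5447


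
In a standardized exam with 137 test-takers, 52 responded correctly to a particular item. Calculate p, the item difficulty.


Item difficulty p = number correct / total examinees
p = 52 / 137
p = 0.3796

0.3796


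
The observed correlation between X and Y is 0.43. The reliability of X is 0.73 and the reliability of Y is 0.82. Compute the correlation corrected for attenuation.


r_corrected = rxy / sqrt(rxx * ryy)
= 0.43 / sqrt(0.73 * 0.82)
= 0.43 / sqrt(0.5986)
= 0.43 / 0.773692
r_corrected = 0.5558

0.5558
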